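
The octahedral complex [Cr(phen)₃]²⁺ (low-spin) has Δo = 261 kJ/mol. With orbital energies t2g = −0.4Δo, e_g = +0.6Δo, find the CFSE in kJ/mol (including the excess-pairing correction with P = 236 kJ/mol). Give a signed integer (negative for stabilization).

-182

phen is neutral, so the +2 overall charge sits on Cr: oxidation state +2.
Cr sits in group 6; removing 2 electrons leaves Cr²⁺ with 6 − 2 = 4 d electrons.
The d⁴ electrons fill as t2g^4 e_g^0.
The orbital stabilization is -1.6Δo = -1.6 × 261 = -418 kJ/mol.
High-spin d⁴ would be t2g^3 e_g^1 with 0 pairs; low-spin has 1, so 1 excess pair costs +1P = +236 kJ/mol.
Overall CFSE = -418 + 236 = -182 kJ/mol.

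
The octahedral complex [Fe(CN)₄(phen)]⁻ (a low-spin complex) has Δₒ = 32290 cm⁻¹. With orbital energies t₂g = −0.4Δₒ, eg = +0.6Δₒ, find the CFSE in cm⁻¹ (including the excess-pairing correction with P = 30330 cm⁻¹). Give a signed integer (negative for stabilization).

Ligand charges: 4×(-1) from CN⁻ and 1×(+0) from phen sum to -4; with overall charge -1, Fe is +3.
Fe sits in group 8; removing 3 electrons leaves Fe³⁺ with 8 − 3 = 5 d electrons.
Configuration: t₂g⁵ eg⁰.
The orbital stabilization is -2.0Δₒ = -2.0 × 32290 = -64580 cm⁻¹.
Pairing penalty: 2 pairs vs 0 in the high-spin reference → 2 extra × P = 60660 cm⁻¹.
Combining: -64580 + 60660 = -3920 cm⁻¹.

-3920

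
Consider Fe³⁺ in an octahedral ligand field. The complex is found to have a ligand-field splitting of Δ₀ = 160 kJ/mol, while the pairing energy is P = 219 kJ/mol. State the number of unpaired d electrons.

Fe³⁺: group 8, so d-count = 8 − 3 = 5.
Since Δ₀ = 160 kJ/mol < P = 219 kJ/mol, the complex adopts the high-spin configuration.
Configuration: t₂g³ eg².
Unpaired electrons: 5.

5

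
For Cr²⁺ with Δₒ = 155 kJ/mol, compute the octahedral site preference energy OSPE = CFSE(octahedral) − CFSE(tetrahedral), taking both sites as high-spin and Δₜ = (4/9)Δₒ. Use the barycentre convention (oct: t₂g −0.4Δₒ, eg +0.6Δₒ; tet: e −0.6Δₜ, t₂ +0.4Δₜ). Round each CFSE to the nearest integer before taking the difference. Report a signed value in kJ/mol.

Cr sits in group 6; removing 2 electrons leaves Cr²⁺ with 6 − 2 = 4 d electrons.
In an octahedral site d⁴ (HS) is t2g^3 e_g^1, giving CFSE(oct) = -0.6Δₒ = -93 kJ/mol.
Tetrahedral e^2 t2^2 gives -0.4Δₜ = -0.4 × (4/9) × 155 = -28 kJ/mol.
Subtracting, OSPE = -93 − (-28) = -65 kJ/mol.

-65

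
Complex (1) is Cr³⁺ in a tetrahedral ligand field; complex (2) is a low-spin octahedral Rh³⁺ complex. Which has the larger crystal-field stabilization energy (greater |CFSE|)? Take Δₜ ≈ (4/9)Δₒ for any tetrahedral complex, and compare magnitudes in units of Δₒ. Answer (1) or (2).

(2)

(1): Cr is in group 6, so Cr³⁺ is d³ (6 − 3 = 3); Tetrahedral splitting is small, so the complex is high-spin; e^2 t2^1, CFSE = -0.8Δₜ ≈ -0.36Δₒ.
(2): Group 9 minus oxidation state +3 gives a d⁶ configuration for Rh³⁺; t2g^6 e_g^0, CFSE = -2.4Δₒ.
So (2) has the larger |CFSE|.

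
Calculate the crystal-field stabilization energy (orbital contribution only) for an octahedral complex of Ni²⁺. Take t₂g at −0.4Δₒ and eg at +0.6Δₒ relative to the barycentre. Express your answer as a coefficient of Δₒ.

-1.2 Δₒ

Ni sits in group 10; removing 2 electrons leaves Ni²⁺ with 10 − 2 = 8 d electrons.
Configuration: t₂g⁶ eg².
CFSE = 6(-0.4Δₒ) + 2(0.6Δₒ) = -2.4Δₒ + 1.2Δₒ = -1.2Δₒ.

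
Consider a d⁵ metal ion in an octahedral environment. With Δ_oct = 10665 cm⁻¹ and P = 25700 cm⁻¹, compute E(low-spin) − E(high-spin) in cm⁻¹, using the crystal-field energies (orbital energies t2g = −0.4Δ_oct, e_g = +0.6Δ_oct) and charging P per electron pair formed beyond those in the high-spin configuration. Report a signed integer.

High-spin d⁵ fills as t2g^3 e_g^2 with CFSE 3(−0.4) + 2(+0.6) = 0.0Δ_oct = 0 cm⁻¹.
For low-spin the configuration is t2g^5 e_g^0: orbital energy -2.0 × 10665 = -21330 cm⁻¹, and 2 additional pairs relative to high-spin add 51400 cm⁻¹, giving 30070 cm⁻¹.
The difference is 30070 − (0) = 30070 cm⁻¹, so high-spin lies lower.

30070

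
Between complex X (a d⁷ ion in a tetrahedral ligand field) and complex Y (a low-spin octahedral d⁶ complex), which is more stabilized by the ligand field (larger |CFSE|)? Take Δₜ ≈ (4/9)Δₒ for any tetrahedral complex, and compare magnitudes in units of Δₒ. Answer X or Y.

X: Tetrahedral splitting is small, so the complex is high-spin; e^4 t2^3, CFSE = -1.2Δₜ ≈ -0.53Δₒ.
Y: t₂g⁶ eg⁰, CFSE = -2.4Δₒ.
So Y has the larger |CFSE|.

Y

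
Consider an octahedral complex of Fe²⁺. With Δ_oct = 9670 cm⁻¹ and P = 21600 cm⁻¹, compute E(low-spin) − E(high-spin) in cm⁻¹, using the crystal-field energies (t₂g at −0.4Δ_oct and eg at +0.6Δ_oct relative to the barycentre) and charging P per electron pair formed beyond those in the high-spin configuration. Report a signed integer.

23860

Fe is in group 8, so Fe²⁺ is d⁶ (8 − 2 = 6).
High-spin d⁶ fills as t₂g⁴ eg² with CFSE 4(−0.4) + 2(+0.6) = -0.4Δ_oct = -3868 cm⁻¹.
For low-spin the configuration is t₂g⁶ eg⁰: orbital energy -2.4 × 9670 = -23208 cm⁻¹, and 2 additional pairs relative to high-spin add 43200 cm⁻¹, giving 19992 cm⁻¹.
The difference is 19992 − (-3868) = 23860 cm⁻¹, so high-spin lies lower.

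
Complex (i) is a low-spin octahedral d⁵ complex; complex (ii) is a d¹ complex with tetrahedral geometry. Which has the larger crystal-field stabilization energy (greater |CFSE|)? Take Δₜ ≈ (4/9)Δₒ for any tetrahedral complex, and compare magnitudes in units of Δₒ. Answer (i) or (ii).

(i): t2g^5 e_g^0, CFSE = -2.0Δₒ.
(ii): Tetrahedral splitting is small, so the complex is high-spin; e^1 t2^0, CFSE = -0.6Δₜ ≈ -0.27Δₒ.
So (i) has the larger |CFSE|.

(i)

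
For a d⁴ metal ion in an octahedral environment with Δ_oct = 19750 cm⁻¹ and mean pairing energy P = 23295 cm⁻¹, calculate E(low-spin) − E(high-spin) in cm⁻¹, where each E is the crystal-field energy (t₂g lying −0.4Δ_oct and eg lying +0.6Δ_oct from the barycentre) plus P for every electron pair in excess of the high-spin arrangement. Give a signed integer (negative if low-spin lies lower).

High-spin: t₂g³ eg¹, CFSE = -0.6Δ_oct = -11850 cm⁻¹.
For low-spin the configuration is t₂g⁴ eg⁰: orbital energy -1.6 × 19750 = -31600 cm⁻¹, and 1 additional pair relative to high-spin adds 23295 cm⁻¹, giving -8305 cm⁻¹.
The difference is -8305 − (-11850) = 3545 cm⁻¹, so high-spin lies lower.

3545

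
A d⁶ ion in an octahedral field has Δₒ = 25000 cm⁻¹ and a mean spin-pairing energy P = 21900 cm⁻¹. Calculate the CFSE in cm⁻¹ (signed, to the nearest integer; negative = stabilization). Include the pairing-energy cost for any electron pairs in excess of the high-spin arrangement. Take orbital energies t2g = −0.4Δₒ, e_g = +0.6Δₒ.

-16200

Δₒ > P, so pairing is preferred: the ground state is low-spin.
Filling d⁶ accordingly: t2g^6 e_g^0.
Orbital CFSE = -2.4Δₒ = -2.4 × 25000 = -60000 cm⁻¹.
Excess pairs vs high-spin: 3 − 1 = 2; pairing cost = +43800 cm⁻¹.
Net CFSE = -60000 + 43800 = -16200 cm⁻¹.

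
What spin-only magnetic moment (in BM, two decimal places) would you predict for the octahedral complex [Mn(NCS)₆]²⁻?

3.87 BM

Each NCS⁻ contributes -1; 6 × (-1) = -6. With overall charge -2, Mn is in the +4 oxidation state.
Mn⁴⁺: group 7, so d-count = 7 − 4 = 3.
Configuration: t₂g³ eg⁰ → 3 unpaired electrons.
μ(spin-only) = √[3(3+2)] = √15 ≈ 3.87 BM.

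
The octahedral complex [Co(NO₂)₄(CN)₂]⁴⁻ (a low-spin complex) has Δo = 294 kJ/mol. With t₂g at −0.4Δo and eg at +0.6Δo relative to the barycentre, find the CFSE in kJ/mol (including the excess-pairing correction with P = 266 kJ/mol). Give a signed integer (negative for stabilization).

-263

Ligand charges: 4×(-1) from NO₂⁻ and 2×(-1) from CN⁻ sum to -6; with overall charge -4, Co is +2.
Co sits in group 9; removing 2 electrons leaves Co²⁺ with 9 − 2 = 7 d electrons.
Configuration: t₂g⁶ eg¹.
The orbital stabilization is -1.8Δo = -1.8 × 294 = -529 kJ/mol.
Pairing penalty: 3 pairs vs 2 in the high-spin reference → 1 extra × P = 266 kJ/mol.
Combining: -529 + 266 = -263 kJ/mol.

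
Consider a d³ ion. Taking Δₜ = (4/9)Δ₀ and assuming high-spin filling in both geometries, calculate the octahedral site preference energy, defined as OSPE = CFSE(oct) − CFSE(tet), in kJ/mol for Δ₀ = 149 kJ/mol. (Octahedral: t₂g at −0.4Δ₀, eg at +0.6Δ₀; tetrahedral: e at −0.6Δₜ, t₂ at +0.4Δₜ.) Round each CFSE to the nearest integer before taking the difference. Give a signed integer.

Octahedral (high-spin): t₂g³ eg⁰, CFSE = 3(−0.4) + 0(+0.6) = -1.2Δ₀ = -1.2 × 149 = -179 kJ/mol.
Tetrahedral e² t₂¹ gives -0.8Δₜ = -0.8 × (4/9) × 149 = -53 kJ/mol.
OSPE = -179 − (-53) = -126 kJ/mol.

-126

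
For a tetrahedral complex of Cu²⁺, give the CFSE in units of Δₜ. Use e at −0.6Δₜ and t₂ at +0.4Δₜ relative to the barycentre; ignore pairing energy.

-0.4 Δₜ

Cu²⁺: group 11, so d-count = 11 − 2 = 9.
Tetrahedral splitting is small, so the complex is high-spin.
Configuration: e⁴ t₂⁵.
CFSE = 4(-0.6Δₜ) + 5(0.4Δₜ) = -2.4Δₜ + 2.0Δₜ = -0.4Δₜ.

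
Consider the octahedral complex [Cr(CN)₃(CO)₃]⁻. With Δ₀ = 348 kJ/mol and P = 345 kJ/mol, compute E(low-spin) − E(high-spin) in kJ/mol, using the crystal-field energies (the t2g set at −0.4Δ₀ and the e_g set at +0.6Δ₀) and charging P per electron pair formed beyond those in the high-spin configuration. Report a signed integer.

Ligand charges: 3×(-1) from CN⁻ and 3×(+0) from CO sum to -3; with overall charge -1, Cr is +2.
Group 6 minus oxidation state +2 gives a d⁴ configuration for Cr²⁺.
In the high-spin limit (t2g^3 e_g^1) the orbital term is -0.6Δ₀ = -209 kJ/mol, with no excess pairing.
For low-spin the configuration is t2g^4 e_g^0: orbital energy -1.6 × 348 = -557 kJ/mol, and 1 additional pair relative to high-spin adds 345 kJ/mol, giving -212 kJ/mol.
E(LS) − E(HS) = -212 − (-209) = -3 kJ/mol.

-3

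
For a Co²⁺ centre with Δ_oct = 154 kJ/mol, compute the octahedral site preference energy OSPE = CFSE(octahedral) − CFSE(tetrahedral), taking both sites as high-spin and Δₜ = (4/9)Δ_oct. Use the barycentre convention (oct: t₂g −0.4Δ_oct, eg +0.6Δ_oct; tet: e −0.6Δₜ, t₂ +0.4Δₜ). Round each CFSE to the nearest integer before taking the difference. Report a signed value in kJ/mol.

-41

Co²⁺: group 9, so d-count = 9 − 2 = 7.
Octahedral (high-spin): t₂g⁵ eg², CFSE = 5(−0.4) + 2(+0.6) = -0.8Δ_oct = -0.8 × 154 = -123 kJ/mol.
Tetrahedral: e⁴ t₂³, CFSE = 4(−0.6) + 3(+0.4) = -1.2Δₜ = -1.2 × (4/9) × 154 = -82 kJ/mol.
Subtracting, OSPE = -123 − (-82) = -41 kJ/mol.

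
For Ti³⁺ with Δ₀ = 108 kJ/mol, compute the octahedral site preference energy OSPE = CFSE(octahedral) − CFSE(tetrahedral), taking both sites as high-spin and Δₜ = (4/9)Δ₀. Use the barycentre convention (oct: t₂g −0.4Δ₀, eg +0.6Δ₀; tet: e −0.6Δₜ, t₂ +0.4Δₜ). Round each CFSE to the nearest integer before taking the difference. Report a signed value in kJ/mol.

Ti is in group 4, so Ti³⁺ is d¹ (4 − 3 = 1).
Octahedral high-spin t2g^1 e_g^0: CFSE = -0.4 × 108 = -43 kJ/mol.
Tetrahedral: e^1 t2^0, CFSE = 1(−0.6) + 0(+0.4) = -0.6Δₜ = -0.6 × (4/9) × 108 = -29 kJ/mol.
Subtracting, OSPE = -43 − (-29) = -14 kJ/mol.

-14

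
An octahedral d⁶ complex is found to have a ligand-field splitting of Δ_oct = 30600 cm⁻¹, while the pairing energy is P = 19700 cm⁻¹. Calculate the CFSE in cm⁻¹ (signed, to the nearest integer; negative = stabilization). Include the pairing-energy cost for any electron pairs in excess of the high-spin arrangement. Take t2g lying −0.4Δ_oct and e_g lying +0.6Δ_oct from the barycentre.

-34040

Since Δ_oct = 30600 cm⁻¹ > P = 19700 cm⁻¹, the complex adopts the low-spin configuration.
Configuration: t2g^6 e_g^0.
Orbital CFSE = -2.4Δ_oct = -2.4 × 30600 = -73440 cm⁻¹.
Excess pairs vs high-spin: 3 − 1 = 2; pairing cost = +39400 cm⁻¹.
Net CFSE = -73440 + 39400 = -34040 cm⁻¹.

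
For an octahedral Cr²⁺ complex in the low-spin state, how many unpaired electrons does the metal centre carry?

Group 6 minus oxidation state +2 gives a d⁴ configuration for Cr²⁺.
Configuration: t₂g⁴ eg⁰, giving 2 unpaired electrons.

2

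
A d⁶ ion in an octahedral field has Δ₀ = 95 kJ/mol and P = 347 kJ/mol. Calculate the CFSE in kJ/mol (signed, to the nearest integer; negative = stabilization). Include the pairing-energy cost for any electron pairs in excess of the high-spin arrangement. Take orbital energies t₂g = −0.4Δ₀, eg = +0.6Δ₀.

-38

With Δ₀ < P the complex is high-spin.
That gives t₂g⁴ eg².
Orbital CFSE = -0.4Δ₀ = -0.4 × 95 = -38 kJ/mol.
High-spin has no excess pairs, so no pairing correction applies.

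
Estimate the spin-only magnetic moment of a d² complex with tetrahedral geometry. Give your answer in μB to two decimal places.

2.83 μB

Tetrahedral splitting is small, so the complex is high-spin.
Configuration: e² t₂⁰ → 2 unpaired electrons.
μ(spin-only) = √[2(2+2)] = √8 ≈ 2.83 μB.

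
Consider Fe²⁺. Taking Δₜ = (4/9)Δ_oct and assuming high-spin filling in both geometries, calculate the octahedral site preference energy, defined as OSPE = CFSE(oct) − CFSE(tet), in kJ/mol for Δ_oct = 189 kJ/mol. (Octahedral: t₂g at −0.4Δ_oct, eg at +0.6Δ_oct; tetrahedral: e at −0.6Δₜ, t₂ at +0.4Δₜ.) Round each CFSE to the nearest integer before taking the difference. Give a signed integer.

-26

Fe²⁺: group 8, so d-count = 8 − 2 = 6.
In an octahedral site d⁶ (HS) is t₂g⁴ eg², giving CFSE(oct) = -0.4Δ_oct = -76 kJ/mol.
Tetrahedral e³ t₂³ gives -0.6Δₜ = -0.6 × (4/9) × 189 = -50 kJ/mol.
OSPE = CFSE(oct) − CFSE(tet) = -76 − (-50) = -26 kJ/mol.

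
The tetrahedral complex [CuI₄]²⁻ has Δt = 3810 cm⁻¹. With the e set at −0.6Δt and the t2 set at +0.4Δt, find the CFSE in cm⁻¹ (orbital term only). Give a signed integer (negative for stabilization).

Each I⁻ contributes -1; 4 × (-1) = -4. With overall charge -2, Cu is in the +2 oxidation state.
Cu sits in group 11; removing 2 electrons leaves Cu²⁺ with 11 − 2 = 9 d electrons.
With tetrahedral geometry the complex is necessarily high-spin.
The d⁹ electrons fill as e^4 t2^5.
The orbital stabilization is -0.4Δt = -0.4 × 3810 = -1524 cm⁻¹.

-1524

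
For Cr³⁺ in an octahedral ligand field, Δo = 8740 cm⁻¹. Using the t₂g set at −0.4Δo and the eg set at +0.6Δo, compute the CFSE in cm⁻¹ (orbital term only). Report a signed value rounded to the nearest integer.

Cr sits in group 6; removing 3 electrons leaves Cr³⁺ with 6 − 3 = 3 d electrons.
Electron filling gives t₂g³ eg⁰.
Orbital CFSE = 3(-0.4) + 0(0.6) = -1.2Δo = -1.2 × 8740 = -10488 cm⁻¹.

-10488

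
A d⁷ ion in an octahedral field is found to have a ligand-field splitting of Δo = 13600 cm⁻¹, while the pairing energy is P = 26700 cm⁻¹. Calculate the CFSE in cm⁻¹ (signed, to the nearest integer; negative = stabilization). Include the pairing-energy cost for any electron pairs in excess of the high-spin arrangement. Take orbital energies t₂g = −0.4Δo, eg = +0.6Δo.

With Δo < P the complex is high-spin.
That gives t₂g⁵ eg².
Orbital CFSE = -0.8Δo = -0.8 × 13600 = -10880 cm⁻¹.
High-spin has no excess pairs, so no pairing correction applies.

-10880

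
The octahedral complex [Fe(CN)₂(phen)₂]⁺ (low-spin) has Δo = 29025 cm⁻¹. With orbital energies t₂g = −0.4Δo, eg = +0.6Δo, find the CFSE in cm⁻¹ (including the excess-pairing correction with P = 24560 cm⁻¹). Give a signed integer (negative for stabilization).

Ligand charges: 2×(-1) from CN⁻ and 2×(+0) from phen sum to -2; with overall charge +1, Fe is +3.
Fe sits in group 8; removing 3 electrons leaves Fe³⁺ with 8 − 3 = 5 d electrons.
Configuration: t₂g⁵ eg⁰.
CFSE(orbital) = 5×(-0.4Δo) + 0×(0.6Δo) = -2.0Δo; with Δo = 29025 cm⁻¹ that is -58050 cm⁻¹.
High-spin d⁵ would be t₂g³ eg² with 0 pairs; low-spin has 2, so 2 excess pairs cost +2P = +49120 cm⁻¹.
Combining: -58050 + 49120 = -8930 cm⁻¹.

-8930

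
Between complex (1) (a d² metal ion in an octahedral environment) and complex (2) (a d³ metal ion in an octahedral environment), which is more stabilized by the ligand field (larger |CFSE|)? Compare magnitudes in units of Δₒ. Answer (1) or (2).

(2)

(1): For octahedral d² the high- and low-spin configurations coincide; t₂g² eg⁰, CFSE = -0.8Δₒ.
(2): t2g^3 e_g^0, CFSE = -1.2Δₒ.
So (2) has the larger |CFSE|.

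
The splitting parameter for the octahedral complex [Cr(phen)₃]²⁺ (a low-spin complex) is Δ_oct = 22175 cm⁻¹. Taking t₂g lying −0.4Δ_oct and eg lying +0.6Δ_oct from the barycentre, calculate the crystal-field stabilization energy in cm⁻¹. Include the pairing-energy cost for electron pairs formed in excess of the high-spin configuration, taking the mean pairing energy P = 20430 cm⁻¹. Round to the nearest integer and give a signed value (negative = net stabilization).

-15050

phen is neutral, so the +2 overall charge sits on Cr: oxidation state +2.
Cr sits in group 6; removing 2 electrons leaves Cr²⁺ with 6 − 2 = 4 d electrons.
The d⁴ electrons fill as t₂g⁴ eg⁰.
Orbital CFSE = 4(-0.4) + 0(0.6) = -1.6Δ_oct = -1.6 × 22175 = -35480 cm⁻¹.
Relative to high-spin t₂g³ eg¹ (0 paired), the low-spin configuration has 1 additional pair, contributing +1 × 20430 = +20430 cm⁻¹.
Net CFSE = -35480 + 20430 = -15050 cm⁻¹.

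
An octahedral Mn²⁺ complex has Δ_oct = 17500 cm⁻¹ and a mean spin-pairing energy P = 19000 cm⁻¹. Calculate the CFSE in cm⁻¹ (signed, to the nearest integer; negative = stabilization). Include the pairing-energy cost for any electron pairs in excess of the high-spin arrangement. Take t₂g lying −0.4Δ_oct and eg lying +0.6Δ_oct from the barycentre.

Group 7 minus oxidation state +2 gives a d⁵ configuration for Mn²⁺.
Here Δ_oct < P (17500 < 19000), so the high-spin state is favoured.
That gives t₂g³ eg².
Orbital CFSE = 0.0Δ_oct = 0.0 × 17500 = 0 cm⁻¹.
High-spin has no excess pairs, so no pairing correction applies.

0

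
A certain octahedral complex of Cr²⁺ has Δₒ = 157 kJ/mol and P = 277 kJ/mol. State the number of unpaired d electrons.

4

Cr is in group 6, so Cr²⁺ is d⁴ (6 − 2 = 4).
Since Δₒ = 157 kJ/mol < P = 277 kJ/mol, the complex adopts the high-spin configuration.
That gives t₂g³ eg¹.
Unpaired electrons: 4.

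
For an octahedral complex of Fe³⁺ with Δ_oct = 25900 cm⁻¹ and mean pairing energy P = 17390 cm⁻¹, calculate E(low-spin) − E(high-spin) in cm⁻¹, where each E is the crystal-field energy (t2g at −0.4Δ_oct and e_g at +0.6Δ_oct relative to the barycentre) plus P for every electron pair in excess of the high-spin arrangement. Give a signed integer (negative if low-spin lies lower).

-17020

Fe³⁺: group 8, so d-count = 8 − 3 = 5.
In the high-spin limit (t2g^3 e_g^2) the orbital term is 0.0Δ_oct = 0 cm⁻¹, with no excess pairing.
Low-spin t2g^5 e_g^0 gives -2.0Δ_oct = -51800 cm⁻¹, but forming 2 extra pairs costs 2P = 34780 cm⁻¹, so E(LS) = -51800 + 34780 = -17020 cm⁻¹.
E(LS) − E(HS) = -17020 − (0) = -17020 cm⁻¹.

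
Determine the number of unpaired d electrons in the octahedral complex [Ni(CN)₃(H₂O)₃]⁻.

Ligand charges: 3×(-1) from CN⁻ and 3×(+0) from H₂O sum to -3; with overall charge -1, Ni is +2.
Ni is in group 10, so Ni²⁺ is d⁸ (10 − 2 = 8).
Configuration: t₂g⁶ eg², giving 2 unpaired electrons.

2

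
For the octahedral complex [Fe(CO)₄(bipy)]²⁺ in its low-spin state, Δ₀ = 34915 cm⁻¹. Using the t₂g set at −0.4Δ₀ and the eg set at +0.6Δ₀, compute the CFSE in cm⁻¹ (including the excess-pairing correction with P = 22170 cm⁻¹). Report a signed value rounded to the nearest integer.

-39456

Ligand charges: 4×(+0) from CO and 1×(+0) from bipy sum to +0; with overall charge +2, Fe is +2.
Fe sits in group 8; removing 2 electrons leaves Fe²⁺ with 8 − 2 = 6 d electrons.
The d⁶ electrons fill as t₂g⁶ eg⁰.
The orbital stabilization is -2.4Δ₀ = -2.4 × 34915 = -83796 cm⁻¹.
Relative to high-spin t₂g⁴ eg² (1 paired), the low-spin configuration has 2 additional pairs, contributing +2 × 22170 = +44340 cm⁻¹.
Overall CFSE = -83796 + 44340 = -39456 cm⁻¹.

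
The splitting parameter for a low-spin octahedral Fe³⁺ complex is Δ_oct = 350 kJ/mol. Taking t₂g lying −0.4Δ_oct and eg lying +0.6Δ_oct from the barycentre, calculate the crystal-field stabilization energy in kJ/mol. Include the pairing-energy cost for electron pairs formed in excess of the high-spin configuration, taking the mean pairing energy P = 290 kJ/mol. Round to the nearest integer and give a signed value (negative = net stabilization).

-120

Group 8 minus oxidation state +3 gives a d⁵ configuration for Fe³⁺.
Electron filling gives t₂g⁵ eg⁰.
The orbital stabilization is -2.0Δ_oct = -2.0 × 350 = -700 kJ/mol.
Relative to high-spin t₂g³ eg² (0 paired), the low-spin configuration has 2 additional pairs, contributing +2 × 290 = +580 kJ/mol.
Combining: -700 + 580 = -120 kJ/mol.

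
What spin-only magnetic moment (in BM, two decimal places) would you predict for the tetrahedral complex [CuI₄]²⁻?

1.73 BM

Each I⁻ contributes -1; 4 × (-1) = -4. With overall charge -2, Cu is in the +2 oxidation state.
Group 11 minus oxidation state +2 gives a d⁹ configuration for Cu²⁺.
Tetrahedral fields are weak (Δₜ ≈ 4/9 Δₒ), so electrons fill high-spin.
Configuration: e⁴ t₂⁵ → 1 unpaired electron.
μ(spin-only) = √[1(1+2)] = √3 ≈ 1.73 BM.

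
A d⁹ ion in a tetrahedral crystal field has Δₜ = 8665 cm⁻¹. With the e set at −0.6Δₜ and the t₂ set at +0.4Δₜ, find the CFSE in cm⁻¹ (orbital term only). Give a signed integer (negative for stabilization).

With tetrahedral geometry the complex is necessarily high-spin.
Electron filling gives e⁴ t₂⁵.
CFSE(orbital) = 4×(-0.6Δₜ) + 5×(0.4Δₜ) = -0.4Δₜ; with Δₜ = 8665 cm⁻¹ that is -3466 cm⁻¹.

-3466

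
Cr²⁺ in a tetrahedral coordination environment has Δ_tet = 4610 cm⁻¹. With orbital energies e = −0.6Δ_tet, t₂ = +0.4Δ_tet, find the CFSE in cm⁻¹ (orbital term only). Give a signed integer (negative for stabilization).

-1844

Group 6 minus oxidation state +2 gives a d⁴ configuration for Cr²⁺.
Tetrahedral fields are weak (Δₜ ≈ 4/9 Δₒ), so electrons fill high-spin.
Electron filling gives e² t₂².
Orbital CFSE = 2(-0.6) + 2(0.4) = -0.4Δ_tet = -0.4 × 4610 = -1844 cm⁻¹.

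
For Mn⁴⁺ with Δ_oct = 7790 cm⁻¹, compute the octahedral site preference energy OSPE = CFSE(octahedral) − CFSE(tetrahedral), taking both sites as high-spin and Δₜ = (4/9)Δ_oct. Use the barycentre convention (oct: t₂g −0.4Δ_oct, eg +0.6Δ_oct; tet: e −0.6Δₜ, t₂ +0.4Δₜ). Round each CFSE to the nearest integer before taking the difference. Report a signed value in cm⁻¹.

Mn⁴⁺: group 7, so d-count = 7 − 4 = 3.
Octahedral (high-spin): t2g^3 e_g^0, CFSE = 3(−0.4) + 0(+0.6) = -1.2Δ_oct = -1.2 × 7790 = -9348 cm⁻¹.
In a tetrahedral site the filling is e^2 t2^1: CFSE(tet) = -0.8Δₜ = -0.8 × (4/9)(7790) = -2770 cm⁻¹.
Subtracting, OSPE = -9348 − (-2770) = -6578 cm⁻¹.

-6578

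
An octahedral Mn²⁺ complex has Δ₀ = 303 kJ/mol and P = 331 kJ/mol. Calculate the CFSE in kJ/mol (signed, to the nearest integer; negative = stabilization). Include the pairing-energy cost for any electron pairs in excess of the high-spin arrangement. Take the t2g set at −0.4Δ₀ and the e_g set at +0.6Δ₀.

Group 7 minus oxidation state +2 gives a d⁵ configuration for Mn²⁺.
Since Δ₀ = 303 kJ/mol < P = 331 kJ/mol, the complex adopts the high-spin configuration.
Filling d⁵ accordingly: t2g^3 e_g^2.
Orbital CFSE = 0.0Δ₀ = 0.0 × 303 = 0 kJ/mol.
High-spin has no excess pairs, so no pairing correction applies.

0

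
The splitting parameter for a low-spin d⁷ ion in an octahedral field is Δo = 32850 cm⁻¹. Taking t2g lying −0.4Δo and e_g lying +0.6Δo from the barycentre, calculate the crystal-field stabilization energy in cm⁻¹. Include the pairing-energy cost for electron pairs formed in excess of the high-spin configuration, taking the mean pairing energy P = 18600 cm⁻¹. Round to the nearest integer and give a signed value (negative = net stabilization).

-40530

The d⁷ electrons fill as t2g^6 e_g^1.
Orbital CFSE = 6(-0.4) + 1(0.6) = -1.8Δo = -1.8 × 32850 = -59130 cm⁻¹.
High-spin d⁷ would be t2g^5 e_g^2 with 2 pairs; low-spin has 3, so 1 excess pair costs +1P = +18600 cm⁻¹.
Overall CFSE = -59130 + 18600 = -40530 cm⁻¹.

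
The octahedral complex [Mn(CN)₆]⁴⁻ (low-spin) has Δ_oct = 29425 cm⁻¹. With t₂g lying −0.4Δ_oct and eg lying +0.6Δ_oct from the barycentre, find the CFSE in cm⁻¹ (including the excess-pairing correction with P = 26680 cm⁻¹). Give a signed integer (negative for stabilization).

-5490

Each CN⁻ contributes -1; 6 × (-1) = -6. With overall charge -4, Mn is in the +2 oxidation state.
Mn is in group 7, so Mn²⁺ is d⁵ (7 − 2 = 5).
The d⁵ electrons fill as t₂g⁵ eg⁰.
CFSE(orbital) = 5×(-0.4Δ_oct) + 0×(0.6Δ_oct) = -2.0Δ_oct; with Δ_oct = 29425 cm⁻¹ that is -58850 cm⁻¹.
Relative to high-spin t₂g³ eg² (0 paired), the low-spin configuration has 2 additional pairs, contributing +2 × 26680 = +53360 cm⁻¹.
Net CFSE = -58850 + 53360 = -5490 cm⁻¹.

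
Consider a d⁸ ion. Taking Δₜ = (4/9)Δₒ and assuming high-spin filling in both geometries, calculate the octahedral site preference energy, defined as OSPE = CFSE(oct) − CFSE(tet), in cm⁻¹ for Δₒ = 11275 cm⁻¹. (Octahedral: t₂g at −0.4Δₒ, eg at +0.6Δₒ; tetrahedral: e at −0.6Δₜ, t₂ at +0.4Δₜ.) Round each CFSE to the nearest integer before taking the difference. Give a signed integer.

Octahedral (high-spin): t₂g⁶ eg², CFSE = 6(−0.4) + 2(+0.6) = -1.2Δₒ = -1.2 × 11275 = -13530 cm⁻¹.
Tetrahedral: e⁴ t₂⁴, CFSE = 4(−0.6) + 4(+0.4) = -0.8Δₜ = -0.8 × (4/9) × 11275 = -4009 cm⁻¹.
Subtracting, OSPE = -13530 − (-4009) = -9521 cm⁻¹.

-9521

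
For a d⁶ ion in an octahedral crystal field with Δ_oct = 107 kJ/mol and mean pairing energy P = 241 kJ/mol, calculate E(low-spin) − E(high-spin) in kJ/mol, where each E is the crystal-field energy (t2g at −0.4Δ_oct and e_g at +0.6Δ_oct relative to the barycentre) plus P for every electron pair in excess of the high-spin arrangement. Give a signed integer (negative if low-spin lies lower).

268

In the high-spin limit (t2g^4 e_g^2) the orbital term is -0.4Δ_oct = -43 kJ/mol, with no excess pairing.
Low-spin t2g^6 e_g^0 gives -2.4Δ_oct = -257 kJ/mol, but forming 2 extra pairs costs 2P = 482 kJ/mol, so E(LS) = -257 + 482 = 225 kJ/mol.
Thus E(LS) − E(HS) = 268 kJ/mol.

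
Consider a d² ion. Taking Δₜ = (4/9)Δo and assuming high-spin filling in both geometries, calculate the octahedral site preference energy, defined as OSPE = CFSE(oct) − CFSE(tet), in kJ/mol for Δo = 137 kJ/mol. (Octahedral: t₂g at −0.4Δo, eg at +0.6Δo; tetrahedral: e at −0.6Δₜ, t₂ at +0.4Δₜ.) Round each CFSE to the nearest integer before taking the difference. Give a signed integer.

Octahedral (high-spin): t₂g² eg⁰, CFSE = 2(−0.4) + 0(+0.6) = -0.8Δo = -0.8 × 137 = -110 kJ/mol.
Tetrahedral e² t₂⁰ gives -1.2Δₜ = -1.2 × (4/9) × 137 = -73 kJ/mol.
OSPE = CFSE(oct) − CFSE(tet) = -110 − (-73) = -37 kJ/mol.

-37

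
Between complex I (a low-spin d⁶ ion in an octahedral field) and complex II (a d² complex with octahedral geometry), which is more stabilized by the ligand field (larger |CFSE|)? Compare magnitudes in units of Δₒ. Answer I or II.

I

I: t₂g⁶ eg⁰, CFSE = -2.4Δₒ.
II: t₂g² eg⁰, CFSE = -0.8Δₒ.
So I has the larger |CFSE|.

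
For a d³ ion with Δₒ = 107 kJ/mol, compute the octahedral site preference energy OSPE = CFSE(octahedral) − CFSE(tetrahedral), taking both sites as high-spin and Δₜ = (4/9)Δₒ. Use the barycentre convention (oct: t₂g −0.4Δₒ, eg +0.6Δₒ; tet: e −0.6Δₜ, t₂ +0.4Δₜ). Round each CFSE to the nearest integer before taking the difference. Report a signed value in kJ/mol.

-90

Octahedral high-spin t₂g³ eg⁰: CFSE = -1.2 × 107 = -128 kJ/mol.
Tetrahedral: e² t₂¹, CFSE = 2(−0.6) + 1(+0.4) = -0.8Δₜ = -0.8 × (4/9) × 107 = -38 kJ/mol.
OSPE = -128 − (-38) = -90 kJ/mol.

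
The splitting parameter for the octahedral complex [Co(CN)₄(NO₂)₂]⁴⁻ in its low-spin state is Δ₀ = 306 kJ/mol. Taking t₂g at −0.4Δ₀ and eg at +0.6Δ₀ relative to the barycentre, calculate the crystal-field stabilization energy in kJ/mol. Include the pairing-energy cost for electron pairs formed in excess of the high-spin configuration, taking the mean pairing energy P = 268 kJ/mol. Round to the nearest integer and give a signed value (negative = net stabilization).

Ligand charges: 4×(-1) from CN⁻ and 2×(-1) from NO₂⁻ sum to -6; with overall charge -4, Co is +2.
Group 9 minus oxidation state +2 gives a d⁷ configuration for Co²⁺.
The d⁷ electrons fill as t₂g⁶ eg¹.
The orbital stabilization is -1.8Δ₀ = -1.8 × 306 = -551 kJ/mol.
Relative to high-spin t₂g⁵ eg² (2 paired), the low-spin configuration has 1 additional pair, contributing +1 × 268 = +268 kJ/mol.
Net CFSE = -551 + 268 = -283 kJ/mol.

-283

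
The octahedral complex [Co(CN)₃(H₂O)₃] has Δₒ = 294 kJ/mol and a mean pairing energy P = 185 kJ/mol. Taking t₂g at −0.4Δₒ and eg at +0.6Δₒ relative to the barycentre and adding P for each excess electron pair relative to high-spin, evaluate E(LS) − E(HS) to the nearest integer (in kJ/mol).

Ligand charges: 3×(-1) from CN⁻ and 3×(+0) from H₂O sum to -3; with overall charge +0, Co is +3.
Co is in group 9, so Co³⁺ is d⁶ (9 − 3 = 6).
High-spin: t₂g⁴ eg², CFSE = -0.4Δₒ = -118 kJ/mol.
Low-spin t₂g⁶ eg⁰ gives -2.4Δₒ = -706 kJ/mol, but forming 2 extra pairs costs 2P = 370 kJ/mol, so E(LS) = -706 + 370 = -336 kJ/mol.
E(LS) − E(HS) = -336 − (-118) = -218 kJ/mol.

-218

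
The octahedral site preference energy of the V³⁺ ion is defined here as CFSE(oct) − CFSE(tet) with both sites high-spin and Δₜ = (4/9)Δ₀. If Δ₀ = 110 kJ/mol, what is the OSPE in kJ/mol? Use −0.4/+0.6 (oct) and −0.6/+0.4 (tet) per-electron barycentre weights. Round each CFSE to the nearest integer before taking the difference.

-29

V is in group 5, so V³⁺ is d² (5 − 3 = 2).
Octahedral high-spin t₂g² eg⁰: CFSE = -0.8 × 110 = -88 kJ/mol.
Tetrahedral: e² t₂⁰, CFSE = 2(−0.6) + 0(+0.4) = -1.2Δₜ = -1.2 × (4/9) × 110 = -59 kJ/mol.
Subtracting, OSPE = -88 − (-59) = -29 kJ/mol.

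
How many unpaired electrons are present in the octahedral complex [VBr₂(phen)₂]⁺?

2

Ligand charges: 2×(-1) from Br⁻ and 2×(+0) from phen sum to -2; with overall charge +1, V is +3.
V³⁺: group 5, so d-count = 5 − 3 = 2.
Configuration: t2g^2 e_g^0, giving 2 unpaired electrons.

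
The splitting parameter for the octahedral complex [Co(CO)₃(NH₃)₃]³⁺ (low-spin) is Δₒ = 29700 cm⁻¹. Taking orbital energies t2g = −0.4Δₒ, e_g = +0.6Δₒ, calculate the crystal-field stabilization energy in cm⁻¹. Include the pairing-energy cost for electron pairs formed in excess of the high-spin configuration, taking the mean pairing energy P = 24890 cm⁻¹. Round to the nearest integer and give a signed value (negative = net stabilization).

Ligand charges: 3×(+0) from CO and 3×(+0) from NH₃ sum to +0; with overall charge +3, Co is +3.
Co sits in group 9; removing 3 electrons leaves Co³⁺ with 9 − 3 = 6 d electrons.
The d⁶ electrons fill as t2g^6 e_g^0.
Orbital CFSE = 6(-0.4) + 0(0.6) = -2.4Δₒ = -2.4 × 29700 = -71280 cm⁻¹.
High-spin d⁶ would be t2g^4 e_g^2 with 1 pair; low-spin has 3, so 2 excess pairs cost +2P = +49780 cm⁻¹.
Net CFSE = -71280 + 49780 = -21500 cm⁻¹.

-21500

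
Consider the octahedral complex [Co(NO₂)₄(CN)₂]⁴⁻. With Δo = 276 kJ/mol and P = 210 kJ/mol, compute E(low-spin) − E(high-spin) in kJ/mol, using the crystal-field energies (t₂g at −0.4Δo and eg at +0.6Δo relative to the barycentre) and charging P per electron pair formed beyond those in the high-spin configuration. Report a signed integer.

-66

Ligand charges: 4×(-1) from NO₂⁻ and 2×(-1) from CN⁻ sum to -6; with overall charge -4, Co is +2.
Co sits in group 9; removing 2 electrons leaves Co²⁺ with 9 − 2 = 7 d electrons.
In the high-spin limit (t₂g⁵ eg²) the orbital term is -0.8Δo = -221 kJ/mol, with no excess pairing.
Low-spin: t₂g⁶ eg¹, orbital CFSE = -1.8Δo = -497 kJ/mol; plus 1 excess pair × P = +210 kJ/mol; total -287 kJ/mol.
E(LS) − E(HS) = -287 − (-221) = -66 kJ/mol.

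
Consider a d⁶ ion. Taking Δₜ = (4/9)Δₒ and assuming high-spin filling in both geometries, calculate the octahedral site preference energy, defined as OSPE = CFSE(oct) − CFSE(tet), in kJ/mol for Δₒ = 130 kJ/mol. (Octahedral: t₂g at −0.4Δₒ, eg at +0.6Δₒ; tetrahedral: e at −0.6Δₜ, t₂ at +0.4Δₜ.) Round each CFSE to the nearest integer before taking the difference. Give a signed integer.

-17

Octahedral (high-spin): t₂g⁴ eg², CFSE = 4(−0.4) + 2(+0.6) = -0.4Δₒ = -0.4 × 130 = -52 kJ/mol.
In a tetrahedral site the filling is e³ t₂³: CFSE(tet) = -0.6Δₜ = -0.6 × (4/9)(130) = -35 kJ/mol.
Subtracting, OSPE = -52 − (-35) = -17 kJ/mol.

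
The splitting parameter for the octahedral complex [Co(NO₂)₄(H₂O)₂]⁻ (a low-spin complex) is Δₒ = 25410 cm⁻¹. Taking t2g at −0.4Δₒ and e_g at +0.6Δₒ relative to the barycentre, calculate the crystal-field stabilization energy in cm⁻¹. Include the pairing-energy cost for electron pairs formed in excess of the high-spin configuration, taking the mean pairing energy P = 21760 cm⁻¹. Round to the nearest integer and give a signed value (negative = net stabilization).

-17464

Ligand charges: 4×(-1) from NO₂⁻ and 2×(+0) from H₂O sum to -4; with overall charge -1, Co is +3.
Co³⁺: group 9, so d-count = 9 − 3 = 6.
Configuration: t2g^6 e_g^0.
CFSE(orbital) = 6×(-0.4Δₒ) + 0×(0.6Δₒ) = -2.4Δₒ; with Δₒ = 25410 cm⁻¹ that is -60984 cm⁻¹.
Relative to high-spin t2g^4 e_g^2 (1 paired), the low-spin configuration has 2 additional pairs, contributing +2 × 21760 = +43520 cm⁻¹.
Overall CFSE = -60984 + 43520 = -17464 cm⁻¹.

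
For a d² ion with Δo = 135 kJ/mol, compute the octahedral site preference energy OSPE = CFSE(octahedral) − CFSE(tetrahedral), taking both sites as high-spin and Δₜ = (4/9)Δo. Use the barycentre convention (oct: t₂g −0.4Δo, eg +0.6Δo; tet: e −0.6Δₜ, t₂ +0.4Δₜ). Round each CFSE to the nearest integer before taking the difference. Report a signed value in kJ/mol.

Octahedral high-spin t2g^2 e_g^0: CFSE = -0.8 × 135 = -108 kJ/mol.
Tetrahedral: e^2 t2^0, CFSE = 2(−0.6) + 0(+0.4) = -1.2Δₜ = -1.2 × (4/9) × 135 = -72 kJ/mol.
OSPE = -108 − (-72) = -36 kJ/mol.

-36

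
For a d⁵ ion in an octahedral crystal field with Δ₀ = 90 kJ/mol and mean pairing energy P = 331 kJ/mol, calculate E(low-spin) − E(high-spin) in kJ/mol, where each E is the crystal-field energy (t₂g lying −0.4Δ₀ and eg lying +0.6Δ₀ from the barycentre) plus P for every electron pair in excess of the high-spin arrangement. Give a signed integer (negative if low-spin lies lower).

482

High-spin d⁵ fills as t₂g³ eg² with CFSE 3(−0.4) + 2(+0.6) = 0.0Δ₀ = 0 kJ/mol.
Low-spin: t₂g⁵ eg⁰, orbital CFSE = -2.0Δ₀ = -180 kJ/mol; plus 2 excess pairs × P = +662 kJ/mol; total 482 kJ/mol.
Thus E(LS) − E(HS) = 482 kJ/mol.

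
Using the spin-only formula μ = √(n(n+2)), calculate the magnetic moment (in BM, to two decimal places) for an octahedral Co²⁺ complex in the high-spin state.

Co is in group 9, so Co²⁺ is d⁷ (9 − 2 = 7).
Configuration: t2g^5 e_g^2 → 3 unpaired electrons.
μ(spin-only) = √[3(3+2)] = √15 ≈ 3.87 BM.

3.87 BM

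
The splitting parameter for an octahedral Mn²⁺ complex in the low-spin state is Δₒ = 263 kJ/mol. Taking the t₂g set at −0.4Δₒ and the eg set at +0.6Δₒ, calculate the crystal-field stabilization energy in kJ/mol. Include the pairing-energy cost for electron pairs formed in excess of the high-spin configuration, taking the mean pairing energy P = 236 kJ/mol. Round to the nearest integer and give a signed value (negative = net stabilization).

Mn²⁺: group 7, so d-count = 7 − 2 = 5.
Electron filling gives t₂g⁵ eg⁰.
The orbital stabilization is -2.0Δₒ = -2.0 × 263 = -526 kJ/mol.
High-spin d⁵ would be t₂g³ eg² with 0 pairs; low-spin has 2, so 2 excess pairs cost +2P = +472 kJ/mol.
Combining: -526 + 472 = -54 kJ/mol.

-54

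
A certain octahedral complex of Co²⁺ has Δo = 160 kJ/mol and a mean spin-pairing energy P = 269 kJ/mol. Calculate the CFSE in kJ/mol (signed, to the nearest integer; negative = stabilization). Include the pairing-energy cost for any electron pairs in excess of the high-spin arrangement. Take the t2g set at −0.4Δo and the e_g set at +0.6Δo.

-128

Group 9 minus oxidation state +2 gives a d⁷ configuration for Co²⁺.
Δo < P, so pairing is avoided: the ground state is high-spin.
Configuration: t2g^5 e_g^2.
Orbital CFSE = -0.8Δo = -0.8 × 160 = -128 kJ/mol.
High-spin has no excess pairs, so no pairing correction applies.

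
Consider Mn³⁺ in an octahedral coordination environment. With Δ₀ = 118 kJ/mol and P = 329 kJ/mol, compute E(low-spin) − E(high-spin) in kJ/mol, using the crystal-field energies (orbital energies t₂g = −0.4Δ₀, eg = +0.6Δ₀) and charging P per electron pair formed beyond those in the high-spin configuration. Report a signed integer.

Mn is in group 7, so Mn³⁺ is d⁴ (7 − 3 = 4).
High-spin: t₂g³ eg¹, CFSE = -0.6Δ₀ = -71 kJ/mol.
For low-spin the configuration is t₂g⁴ eg⁰: orbital energy -1.6 × 118 = -189 kJ/mol, and 1 additional pair relative to high-spin adds 329 kJ/mol, giving 140 kJ/mol.
Thus E(LS) − E(HS) = 211 kJ/mol.

211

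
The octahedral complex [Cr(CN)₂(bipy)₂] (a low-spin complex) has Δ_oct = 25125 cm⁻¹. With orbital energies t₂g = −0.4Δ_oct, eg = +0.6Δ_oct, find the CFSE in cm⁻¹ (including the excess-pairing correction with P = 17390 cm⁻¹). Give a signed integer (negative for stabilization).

Ligand charges: 2×(-1) from CN⁻ and 2×(+0) from bipy sum to -2; with overall charge +0, Cr is +2.
Cr is in group 6, so Cr²⁺ is d⁴ (6 − 2 = 4).
The d⁴ electrons fill as t₂g⁴ eg⁰.
Orbital CFSE = 4(-0.4) + 0(0.6) = -1.6Δ_oct = -1.6 × 25125 = -40200 cm⁻¹.
Relative to high-spin t₂g³ eg¹ (0 paired), the low-spin configuration has 1 additional pair, contributing +1 × 17390 = +17390 cm⁻¹.
Combining: -40200 + 17390 = -22810 cm⁻¹.

-22810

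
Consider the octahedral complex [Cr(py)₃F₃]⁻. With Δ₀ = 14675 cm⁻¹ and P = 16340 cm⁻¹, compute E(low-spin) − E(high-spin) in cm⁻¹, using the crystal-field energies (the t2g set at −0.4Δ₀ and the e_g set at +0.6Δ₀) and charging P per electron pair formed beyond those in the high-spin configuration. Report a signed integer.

Ligand charges: 3×(+0) from py and 3×(-1) from F⁻ sum to -3; with overall charge -1, Cr is +2.
Cr sits in group 6; removing 2 electrons leaves Cr²⁺ with 6 − 2 = 4 d electrons.
In the high-spin limit (t2g^3 e_g^1) the orbital term is -0.6Δ₀ = -8805 cm⁻¹, with no excess pairing.
Low-spin: t2g^4 e_g^0, orbital CFSE = -1.6Δ₀ = -23480 cm⁻¹; plus 1 excess pair × P = +16340 cm⁻¹; total -7140 cm⁻¹.
The difference is -7140 − (-8805) = 1665 cm⁻¹, so high-spin lies lower.

1665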